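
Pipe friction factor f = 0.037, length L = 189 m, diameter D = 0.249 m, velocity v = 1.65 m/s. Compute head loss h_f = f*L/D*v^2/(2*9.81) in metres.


v^2 = 1.65^2 = 2.7225 m^2/s^2
L/D = 189/0.249 = 759.03614
h_f = f*(L/D)*v^2/(2g) = 0.037 * 759.03614 * 2.7225 / 19.62 = 3.89702 m

3.89702 m


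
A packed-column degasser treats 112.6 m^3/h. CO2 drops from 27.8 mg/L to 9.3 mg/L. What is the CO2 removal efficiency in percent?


CO2_out / CO2_in = 9.3 / 27.8 = 0.33453237
Fraction remaining = 0.33453237
efficiency = (1 - 0.33453237) * 100 = 66.5468 %

66.5468 %


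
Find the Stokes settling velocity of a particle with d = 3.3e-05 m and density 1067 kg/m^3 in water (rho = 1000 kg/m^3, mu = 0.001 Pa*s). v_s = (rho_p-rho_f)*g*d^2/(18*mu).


Density difference: rho_p - rho_f = 1067 - 1000 = 67 kg/m^3
d^2 = (3.3e-05)^2 = 1.089e-09 m^2
Numerator = (rho_p - rho_f) * g * d^2 = 67 * 9.81 * 1.089e-09 = 7.1576703e-07
Denominator = 18 * mu = 18 * 0.001 = 0.018
v_s = 7.1576703e-07 / 0.018 = 3.97648e-05 m/s
Check: Re = rho_f * v_s * d / mu = 1000 * 3.97648e-05 * 3.3e-05 / 0.001 = 0.00131 < 1, so Stokes' law applies.

3.97648e-05 m/s


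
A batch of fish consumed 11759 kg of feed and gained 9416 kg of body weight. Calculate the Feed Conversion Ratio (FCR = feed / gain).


FCR = feed consumed / weight gained
FCR = 11759 kg / 9416 kg = 1.24883

1.24883


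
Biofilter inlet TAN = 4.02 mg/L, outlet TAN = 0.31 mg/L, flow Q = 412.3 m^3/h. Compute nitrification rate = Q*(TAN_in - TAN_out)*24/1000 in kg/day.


Concentration drop: TAN_in - TAN_out = 4.02 - 0.31 = 3.71 mg/L
Hourly TAN removed = Q * dTAN = 412.3 m^3/h * 3.71 mg/L = 1529.633 g/h  (m^3/h * mg/L = g/h)
Daily TAN removed = 1529.633 * 24 = 36711.192 g/day
Convert to kg/day: 36711.192 / 1000 = 36.711192 kg/day

36.711192 kg/day


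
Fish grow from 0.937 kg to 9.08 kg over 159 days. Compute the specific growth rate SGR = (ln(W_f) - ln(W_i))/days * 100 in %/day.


ln(W_f) = ln(9.08) = 2.2060742
ln(W_i) = ln(0.937) = -0.065071997
ln(W_f) - ln(W_i) = 2.2060742 - -0.065071997 = 2.2711462
SGR = 2.2711462 / 159 * 100 = 1.42839 %/day

1.42839 %/day


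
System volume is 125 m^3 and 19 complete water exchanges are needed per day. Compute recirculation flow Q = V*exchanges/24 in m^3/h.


Daily recirculation volume = 125 m^3 * 19 = 2375 m^3/day
Flow rate Q = daily volume / 24 h = 2375 / 24 = 98.9583 m^3/h

98.9583 m^3/h


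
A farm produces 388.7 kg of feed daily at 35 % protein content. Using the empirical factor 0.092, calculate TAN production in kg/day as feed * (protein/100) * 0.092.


Protein in feed = 388.7 * 35/100 = 136.045 kg/day
TAN = protein * 0.092 = 136.045 * 0.092 = 12.51614 kg/day

12.51614 kg/day


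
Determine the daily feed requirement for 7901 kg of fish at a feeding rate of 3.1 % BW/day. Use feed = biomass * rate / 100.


Feeding rate fraction = 3.1% / 100 = 0.031
Daily feed = 7901 kg * 0.031 = 244.931 kg/day

244.931 kg/day


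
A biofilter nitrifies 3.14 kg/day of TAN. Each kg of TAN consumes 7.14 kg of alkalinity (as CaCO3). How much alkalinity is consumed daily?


Alkalinity factor: 7.14 kg CaCO3 consumed per kg TAN nitrified
alk = 3.14 kg TAN * 7.14 = 22.4196 kg CaCO3/day

22.4196 kg CaCO3/day


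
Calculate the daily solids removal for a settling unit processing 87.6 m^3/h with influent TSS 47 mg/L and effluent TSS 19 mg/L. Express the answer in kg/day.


Concentration drop: TSS_in - TSS_out = 47 - 19 = 28 mg/L
Hourly solids removed = Q * dTSS = 87.6 m^3/h * 28 mg/L = 2452.8 g/h  (m^3/h * mg/L = g/h)
Daily solids removed = 2452.8 * 24 = 58867.2 g/day
Convert g to kg: 58867.2 / 1000 = 58.8672 kg/day

58.8672 kg/day


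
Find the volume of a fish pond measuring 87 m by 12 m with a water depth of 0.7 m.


Base area = L * W = 87 * 12 = 1044 m^2
Volume = area * depth = 1044 * 0.7 = 730.8 m^3

730.8 m^3


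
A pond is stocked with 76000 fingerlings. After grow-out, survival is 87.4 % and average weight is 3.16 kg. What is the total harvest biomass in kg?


Survivors = 76000 * 87.4/100 = 66424 fish
Harvest biomass = survivors * W_f = 66424 * 3.16 = 209899.84 kg

209899.84 kg


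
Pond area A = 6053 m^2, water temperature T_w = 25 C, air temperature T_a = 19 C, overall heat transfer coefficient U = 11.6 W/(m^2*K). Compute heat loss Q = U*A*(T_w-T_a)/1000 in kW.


Temperature difference dT = 25 - 19 = 6 K
Heat loss (W) = U * A * dT = 11.6 * 6053 * 6 = 421288.8 W
Convert to kW: 421288.8 / 1000 = 421.2888 kW

421.2888 kW


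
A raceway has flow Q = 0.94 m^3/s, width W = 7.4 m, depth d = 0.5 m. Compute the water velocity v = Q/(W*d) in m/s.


Cross-sectional area = W * d = 7.4 * 0.5 = 3.7 m^2
Velocity = Q / A = 0.94 / 3.7 = 0.254054 m/s

0.254054 m/s


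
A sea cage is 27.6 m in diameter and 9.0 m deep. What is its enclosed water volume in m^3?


r = d/2 = 27.6/2 = 13.8 m
Base area = pi*r^2 = pi*13.8^2 = 598.2849 m^2
Volume = 598.2849 * 9.0 = 5384.56 m^3

5384.56 m^3


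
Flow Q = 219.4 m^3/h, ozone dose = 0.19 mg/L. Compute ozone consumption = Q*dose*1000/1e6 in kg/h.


O3 demand (mg/h) = Q * dose * 1000 = 219.4 * 0.19 * 1000 = 41686 mg/h
Convert mg to kg: 41686 / 1e6 = 0.041686 kg/h

0.041686 kg/h


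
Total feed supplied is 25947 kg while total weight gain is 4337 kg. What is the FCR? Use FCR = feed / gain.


FCR = feed consumed / weight gained
FCR = 25947 kg / 4337 kg = 5.98271

5.98271


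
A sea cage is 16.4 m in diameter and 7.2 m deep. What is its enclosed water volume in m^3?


r = d/2 = 16.4/2 = 8.2 m
Base area = pi*r^2 = pi*8.2^2 = 211.24069 m^2
Volume = 211.24069 * 7.2 = 1520.93 m^3

1520.93 m^3


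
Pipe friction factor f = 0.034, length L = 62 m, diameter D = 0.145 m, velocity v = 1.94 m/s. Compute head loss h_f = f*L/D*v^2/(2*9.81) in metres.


v^2 = 1.94^2 = 3.7636 m^2/s^2
L/D = 62/0.145 = 427.58621
h_f = f*(L/D)*v^2/(2g) = 0.034 * 427.58621 * 3.7636 / 19.62 = 2.78873 m

2.78873 m


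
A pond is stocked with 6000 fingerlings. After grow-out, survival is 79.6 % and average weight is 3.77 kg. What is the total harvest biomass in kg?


Survivors = 6000 * 79.6/100 = 4776 fish
Harvest biomass = survivors * W_f = 4776 * 3.77 = 18005.52 kg

18005.52 kg


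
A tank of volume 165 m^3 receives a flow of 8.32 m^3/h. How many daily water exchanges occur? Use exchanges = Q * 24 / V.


Daily flow volume = 8.32 m^3/h * 24 h = 199.68 m^3/day
Exchanges = daily flow / tank volume = 199.68 / 165 = 1.21018 exchanges/day

1.21018 exchanges/day


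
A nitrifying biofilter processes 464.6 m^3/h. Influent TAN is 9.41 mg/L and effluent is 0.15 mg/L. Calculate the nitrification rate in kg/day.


Concentration drop: TAN_in - TAN_out = 9.41 - 0.15 = 9.26 mg/L
Hourly TAN removed = Q * dTAN = 464.6 m^3/h * 9.26 mg/L = 4302.196 g/h  (m^3/h * mg/L = g/h)
Daily TAN removed = 4302.196 * 24 = 103252.704 g/day
Convert to kg/day: 103252.704 / 1000 = 103.252704 kg/day

103.252704 kg/day


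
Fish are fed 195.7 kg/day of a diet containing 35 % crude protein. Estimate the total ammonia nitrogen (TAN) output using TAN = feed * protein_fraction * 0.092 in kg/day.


Protein in feed = 195.7 * 35/100 = 68.495 kg/day
TAN = protein * 0.092 = 68.495 * 0.092 = 6.30154 kg/day

6.30154 kg/day


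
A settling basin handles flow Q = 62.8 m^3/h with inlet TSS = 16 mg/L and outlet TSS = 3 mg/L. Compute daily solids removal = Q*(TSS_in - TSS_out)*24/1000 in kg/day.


Concentration drop: TSS_in - TSS_out = 16 - 3 = 13 mg/L
Hourly solids removed = Q * dTSS = 62.8 m^3/h * 13 mg/L = 816.4 g/h  (m^3/h * mg/L = g/h)
Daily solids removed = 816.4 * 24 = 19593.6 g/day
Convert g to kg: 19593.6 / 1000 = 19.5936 kg/day

19.5936 kg/day


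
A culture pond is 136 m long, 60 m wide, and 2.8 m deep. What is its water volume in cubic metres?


Base area = L * W = 136 * 60 = 8160 m^2
Volume = area * depth = 8160 * 2.8 = 22848 m^3

22848 m^3


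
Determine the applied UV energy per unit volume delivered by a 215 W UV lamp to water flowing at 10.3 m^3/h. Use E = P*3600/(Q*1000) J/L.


Energy delivered per hour = 215 W * 3600 s = 774000 J/h
Volume treated per hour = 10.3 m^3/h * 1000 = 10300 L/h
dose = 774000 / 10300 = 75.1456 J/L

75.1456 J/L


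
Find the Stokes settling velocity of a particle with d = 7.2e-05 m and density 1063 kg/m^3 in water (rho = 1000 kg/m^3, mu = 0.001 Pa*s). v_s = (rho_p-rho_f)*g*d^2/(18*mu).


Density difference: rho_p - rho_f = 1063 - 1000 = 63 kg/m^3
d^2 = (7.2e-05)^2 = 5.184e-09 m^2
Numerator = (rho_p - rho_f) * g * d^2 = 63 * 9.81 * 5.184e-09 = 3.2038675e-06
Denominator = 18 * mu = 18 * 0.001 = 0.018
v_s = 3.2038675e-06 / 0.018 = 1.77993e-04 m/s
Check: Re = rho_f * v_s * d / mu = 1000 * 1.77993e-04 * 7.2e-05 / 0.001 = 0.0128 < 1, so Stokes' law applies.

1.77993e-04 m/s


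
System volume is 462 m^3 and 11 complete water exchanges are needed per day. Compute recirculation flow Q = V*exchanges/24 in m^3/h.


Daily recirculation volume = 462 m^3 * 11 = 5082 m^3/day
Flow rate Q = daily volume / 24 h = 5082 / 24 = 211.75 m^3/h

211.75 m^3/h


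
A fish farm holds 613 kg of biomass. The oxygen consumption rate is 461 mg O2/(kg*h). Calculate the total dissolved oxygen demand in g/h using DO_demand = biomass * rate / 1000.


Total O2 consumption (mg/h) = 613 kg * 461 mg/(kg*h) = 282593 mg/h
Convert to g/h: 282593 / 1000 = 282.593 g/h

282.593 g/h


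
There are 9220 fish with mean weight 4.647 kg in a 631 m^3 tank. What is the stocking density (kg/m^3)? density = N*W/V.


Total biomass = 9220 fish * 4.647 kg = 42845.34 kg
Density = total biomass / volume = 42845.34 / 631 = 67.9007 kg/m^3

67.9007 kg/m^3


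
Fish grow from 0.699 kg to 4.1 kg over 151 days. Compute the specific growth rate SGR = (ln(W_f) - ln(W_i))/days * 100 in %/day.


ln(W_f) = ln(4.1) = 1.410987
ln(W_i) = ln(0.699) = -0.35810454
ln(W_f) - ln(W_i) = 1.410987 - -0.35810454 = 1.7690915
SGR = 1.7690915 / 151 * 100 = 1.17158 %/day

1.17158 %/day


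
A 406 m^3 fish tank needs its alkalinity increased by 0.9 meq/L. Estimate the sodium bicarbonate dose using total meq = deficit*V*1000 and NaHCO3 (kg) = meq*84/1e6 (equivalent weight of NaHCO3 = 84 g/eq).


Tank volume in L = 406 m^3 * 1000 = 406000 L
Total meq required = 0.9 meq/L * 406000 L = 365400 meq
NaHCO3 mass = 365400 meq * 84 mg/meq / 1e6 = 30.6936 kg

30.6936 kg


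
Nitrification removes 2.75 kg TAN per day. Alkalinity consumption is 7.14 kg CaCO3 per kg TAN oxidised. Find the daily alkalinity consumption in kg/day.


Alkalinity factor: 7.14 kg CaCO3 consumed per kg TAN nitrified
alk = 2.75 kg TAN * 7.14 = 19.635 kg CaCO3/day

19.635 kg CaCO3/day


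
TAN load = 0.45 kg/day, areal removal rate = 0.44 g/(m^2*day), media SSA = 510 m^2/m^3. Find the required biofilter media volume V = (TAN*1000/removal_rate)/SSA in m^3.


A = 0.45*1000 / 0.44 = 1022.7273 m^2
V = 1022.7273 / 510 = 2.00535

2.00535 m^3


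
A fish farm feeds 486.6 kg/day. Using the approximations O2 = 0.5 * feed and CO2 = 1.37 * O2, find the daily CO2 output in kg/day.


O2 = 486.6 * 0.5 = 243.3
CO2 = 243.3 * 1.37 = 333.321

333.321 kg/day


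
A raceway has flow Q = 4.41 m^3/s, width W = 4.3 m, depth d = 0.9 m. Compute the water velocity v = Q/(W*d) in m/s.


Cross-sectional area = W * d = 4.3 * 0.9 = 3.87 m^2
Velocity = Q / A = 4.41 / 3.87 = 1.13953 m/s

1.13953 m/s


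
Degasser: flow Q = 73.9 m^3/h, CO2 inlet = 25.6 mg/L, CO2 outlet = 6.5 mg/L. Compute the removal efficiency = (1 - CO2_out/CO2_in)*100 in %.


CO2_out / CO2_in = 6.5 / 25.6 = 0.25390625
Fraction remaining = 0.25390625
efficiency = (1 - 0.25390625) * 100 = 74.6094 %

74.6094 %


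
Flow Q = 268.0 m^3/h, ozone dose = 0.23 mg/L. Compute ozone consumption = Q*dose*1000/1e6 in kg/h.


O3 demand (mg/h) = Q * dose * 1000 = 268.0 * 0.23 * 1000 = 61640 mg/h
Convert mg to kg: 61640 / 1e6 = 0.06164 kg/h

0.06164 kg/h


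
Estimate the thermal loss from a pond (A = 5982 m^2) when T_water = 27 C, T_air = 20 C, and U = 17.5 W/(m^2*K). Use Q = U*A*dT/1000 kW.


Temperature difference dT = 27 - 20 = 7 K
Heat loss (W) = U * A * dT = 17.5 * 5982 * 7 = 732795 W
Convert to kW: 732795 / 1000 = 732.795 kW

732.795 kW


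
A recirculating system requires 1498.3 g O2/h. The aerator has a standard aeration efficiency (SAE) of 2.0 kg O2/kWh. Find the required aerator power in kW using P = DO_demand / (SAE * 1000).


SAE in g O2/kWh = 2.0 * 1000 = 2000 g/kWh
P = DO_demand / SAE_g = 1498.3 / 2000 = 0.74915 kW

0.74915 kW


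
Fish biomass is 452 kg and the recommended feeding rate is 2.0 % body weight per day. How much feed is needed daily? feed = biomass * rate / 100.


Feeding rate fraction = 2.0% / 100 = 0.02
Daily feed = 452 kg * 0.02 = 9.04 kg/day

9.04 kg/day


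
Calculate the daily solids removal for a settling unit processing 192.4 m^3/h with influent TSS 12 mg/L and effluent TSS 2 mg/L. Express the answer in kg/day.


Concentration drop: TSS_in - TSS_out = 12 - 2 = 10 mg/L
Hourly solids removed = Q * dTSS = 192.4 m^3/h * 10 mg/L = 1924 g/h  (m^3/h * mg/L = g/h)
Daily solids removed = 1924 * 24 = 46176 g/day
Convert g to kg: 46176 / 1000 = 46.176 kg/day

46.176 kg/day


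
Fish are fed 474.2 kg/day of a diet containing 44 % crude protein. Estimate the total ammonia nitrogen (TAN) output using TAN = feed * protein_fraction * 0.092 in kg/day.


Protein in feed = 474.2 * 44/100 = 208.648 kg/day
TAN = protein * 0.092 = 208.648 * 0.092 = 19.195616 kg/day

19.195616 kg/day


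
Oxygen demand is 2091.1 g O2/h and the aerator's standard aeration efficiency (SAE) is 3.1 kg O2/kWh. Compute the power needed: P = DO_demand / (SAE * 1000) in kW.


SAE in g O2/kWh = 3.1 * 1000 = 3100 g/kWh
P = DO_demand / SAE_g = 2091.1 / 3100 = 0.674548 kW

0.674548 kW


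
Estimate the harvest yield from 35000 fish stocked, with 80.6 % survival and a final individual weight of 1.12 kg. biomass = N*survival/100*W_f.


Survivors = 35000 * 80.6/100 = 28210 fish
Harvest biomass = survivors * W_f = 28210 * 1.12 = 31595.2 kg

31595.2 kg


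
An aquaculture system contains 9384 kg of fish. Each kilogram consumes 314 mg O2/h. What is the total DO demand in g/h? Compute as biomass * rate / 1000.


Total O2 consumption (mg/h) = 9384 kg * 314 mg/(kg*h) = 2946576 mg/h
Convert to g/h: 2946576 / 1000 = 2946.576 g/h

2946.576 g/h


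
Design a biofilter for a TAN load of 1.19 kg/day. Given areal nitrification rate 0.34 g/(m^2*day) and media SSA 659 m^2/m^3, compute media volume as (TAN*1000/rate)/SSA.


A = 1.19*1000 / 0.34 = 3500 m^2
V = 3500 / 659 = 5.31108

5.31108 m^3


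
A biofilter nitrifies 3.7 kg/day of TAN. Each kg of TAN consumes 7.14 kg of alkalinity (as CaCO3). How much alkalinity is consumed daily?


Alkalinity factor: 7.14 kg CaCO3 consumed per kg TAN nitrified
alk = 3.7 kg TAN * 7.14 = 26.418 kg CaCO3/day

26.418 kg CaCO3/day


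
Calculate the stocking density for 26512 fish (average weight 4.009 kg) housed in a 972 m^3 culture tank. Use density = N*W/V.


Total biomass = 26512 fish * 4.009 kg = 106286.608 kg
Density = total biomass / volume = 106286.608 / 972 = 109.348 kg/m^3

109.348 kg/m^3


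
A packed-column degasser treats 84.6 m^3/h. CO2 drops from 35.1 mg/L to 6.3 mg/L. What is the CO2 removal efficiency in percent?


CO2_out / CO2_in = 6.3 / 35.1 = 0.17948718
Fraction remaining = 0.17948718
efficiency = (1 - 0.17948718) * 100 = 82.0513 %

82.0513 %


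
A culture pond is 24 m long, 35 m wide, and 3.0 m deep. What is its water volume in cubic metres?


Base area = L * W = 24 * 35 = 840 m^2
Volume = area * depth = 840 * 3.0 = 2520 m^3

2520 m^3


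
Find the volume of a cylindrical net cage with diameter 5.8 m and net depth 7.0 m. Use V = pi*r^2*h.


r = d/2 = 5.8/2 = 2.9 m
Base area = pi*r^2 = pi*2.9^2 = 26.420794 m^2
Volume = 26.420794 * 7.0 = 184.946 m^3

184.946 m^3


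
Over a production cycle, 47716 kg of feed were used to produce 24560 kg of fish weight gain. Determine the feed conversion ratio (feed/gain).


FCR = feed consumed / weight gained
FCR = 47716 kg / 24560 kg = 1.94283

1.94283


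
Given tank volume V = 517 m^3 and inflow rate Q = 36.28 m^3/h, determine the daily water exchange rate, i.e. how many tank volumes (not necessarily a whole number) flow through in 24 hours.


Daily flow volume = 36.28 m^3/h * 24 h = 870.72 m^3/day
Exchanges = daily flow / tank volume = 870.72 / 517 = 1.68418 exchanges/day

1.68418 exchanges/day


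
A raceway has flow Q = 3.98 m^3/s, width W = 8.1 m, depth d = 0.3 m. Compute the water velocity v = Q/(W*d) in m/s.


Cross-sectional area = W * d = 8.1 * 0.3 = 2.43 m^2
Velocity = Q / A = 3.98 / 2.43 = 1.63786 m/s

1.63786 m/s


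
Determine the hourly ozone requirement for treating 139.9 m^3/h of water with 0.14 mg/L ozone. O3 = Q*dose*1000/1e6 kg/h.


O3 demand (mg/h) = Q * dose * 1000 = 139.9 * 0.14 * 1000 = 19586 mg/h
Convert mg to kg: 19586 / 1e6 = 0.019586 kg/h

0.019586 kg/h


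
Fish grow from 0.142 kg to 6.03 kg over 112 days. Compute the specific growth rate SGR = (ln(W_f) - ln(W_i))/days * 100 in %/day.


ln(W_f) = ln(6.03) = 1.796747
ln(W_i) = ln(0.142) = -1.9519282
ln(W_f) - ln(W_i) = 1.796747 - -1.9519282 = 3.7486752
SGR = 3.7486752 / 112 * 100 = 3.34703 %/day

3.34703 %/day


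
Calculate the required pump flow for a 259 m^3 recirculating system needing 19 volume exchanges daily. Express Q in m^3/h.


Daily recirculation volume = 259 m^3 * 19 = 4921 m^3/day
Flow rate Q = daily volume / 24 h = 4921 / 24 = 205.042 m^3/h

205.042 m^3/h


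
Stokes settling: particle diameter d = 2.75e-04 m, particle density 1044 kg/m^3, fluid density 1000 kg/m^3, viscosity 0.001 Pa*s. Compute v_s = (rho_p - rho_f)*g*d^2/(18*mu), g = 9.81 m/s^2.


Density difference: rho_p - rho_f = 1044 - 1000 = 44 kg/m^3
d^2 = (2.75e-04)^2 = 7.5625e-08 m^2
Numerator = (rho_p - rho_f) * g * d^2 = 44 * 9.81 * 7.5625e-08 = 3.2642775e-05
Denominator = 18 * mu = 18 * 0.001 = 0.018
v_s = 3.2642775e-05 / 0.018 = 0.00181349 m/s
Check: Re = rho_f * v_s * d / mu = 1000 * 0.00181349 * 2.75e-04 / 0.001 = 0.499 < 1, so Stokes' law applies.

0.00181349 m/s


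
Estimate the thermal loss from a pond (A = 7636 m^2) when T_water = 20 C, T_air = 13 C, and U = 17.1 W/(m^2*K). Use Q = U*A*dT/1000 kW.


Temperature difference dT = 20 - 13 = 7 K
Heat loss (W) = U * A * dT = 17.1 * 7636 * 7 = 914029.2 W
Convert to kW: 914029.2 / 1000 = 914.0292 kW

914.0292 kW


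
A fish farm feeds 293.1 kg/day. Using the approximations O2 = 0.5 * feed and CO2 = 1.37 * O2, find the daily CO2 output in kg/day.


O2 = 293.1 * 0.5 = 146.55
CO2 = 146.55 * 1.37 = 200.7735

200.7735 kg/day


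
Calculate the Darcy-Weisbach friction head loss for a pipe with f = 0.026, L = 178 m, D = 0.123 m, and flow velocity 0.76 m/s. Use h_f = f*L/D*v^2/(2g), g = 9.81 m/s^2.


v^2 = 0.76^2 = 0.5776 m^2/s^2
L/D = 178/0.123 = 1447.1545
h_f = f*(L/D)*v^2/(2g) = 0.026 * 1447.1545 * 0.5776 / 19.62 = 1.10769 m

1.10769 m


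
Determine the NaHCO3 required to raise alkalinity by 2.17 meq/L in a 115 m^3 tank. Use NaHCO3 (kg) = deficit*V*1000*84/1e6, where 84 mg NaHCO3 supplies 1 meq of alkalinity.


Tank volume in L = 115 m^3 * 1000 = 115000 L
Total meq required = 2.17 meq/L * 115000 L = 249550 meq
NaHCO3 mass = 249550 meq * 84 mg/meq / 1e6 = 20.9622 kg

20.9622 kg


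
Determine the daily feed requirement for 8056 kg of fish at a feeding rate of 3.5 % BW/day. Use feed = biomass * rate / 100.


Feeding rate fraction = 3.5% / 100 = 0.035
Daily feed = 8056 kg * 0.035 = 281.96 kg/day

281.96 kg/day


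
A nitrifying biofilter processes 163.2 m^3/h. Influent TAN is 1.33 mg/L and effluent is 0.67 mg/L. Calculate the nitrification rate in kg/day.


Concentration drop: TAN_in - TAN_out = 1.33 - 0.67 = 0.66 mg/L
Hourly TAN removed = Q * dTAN = 163.2 m^3/h * 0.66 mg/L = 107.712 g/h  (m^3/h * mg/L = g/h)
Daily TAN removed = 107.712 * 24 = 2585.088 g/day
Convert to kg/day: 2585.088 / 1000 = 2.585088 kg/day

2.585088 kg/day


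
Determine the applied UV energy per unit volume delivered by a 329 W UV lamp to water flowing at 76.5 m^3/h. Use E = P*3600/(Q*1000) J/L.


Energy delivered per hour = 329 W * 3600 s = 1184400 J/h
Volume treated per hour = 76.5 m^3/h * 1000 = 76500 L/h
dose = 1184400 / 76500 = 15.4824 J/L

15.4824 J/L


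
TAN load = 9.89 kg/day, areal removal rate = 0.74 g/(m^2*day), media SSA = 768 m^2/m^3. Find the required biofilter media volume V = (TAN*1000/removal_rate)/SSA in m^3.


A = 9.89*1000 / 0.74 = 13364.865 m^2
V = 13364.865 / 768 = 17.4022

17.4022 m^3


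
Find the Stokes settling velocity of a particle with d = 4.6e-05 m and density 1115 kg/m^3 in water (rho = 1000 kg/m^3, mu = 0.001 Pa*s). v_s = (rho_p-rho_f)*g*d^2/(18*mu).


Density difference: rho_p - rho_f = 1115 - 1000 = 115 kg/m^3
d^2 = (4.6e-05)^2 = 2.116e-09 m^2
Numerator = (rho_p - rho_f) * g * d^2 = 115 * 9.81 * 2.116e-09 = 2.3871654e-06
Denominator = 18 * mu = 18 * 0.001 = 0.018
v_s = 2.3871654e-06 / 0.018 = 1.3262e-04 m/s
Check: Re = rho_f * v_s * d / mu = 1000 * 1.3262e-04 * 4.6e-05 / 0.001 = 0.0061 < 1, so Stokes' law applies.

1.3262e-04 m/s


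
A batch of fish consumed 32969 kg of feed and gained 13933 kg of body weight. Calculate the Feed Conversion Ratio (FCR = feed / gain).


FCR = feed consumed / weight gained
FCR = 32969 kg / 13933 kg = 2.36625

2.36625


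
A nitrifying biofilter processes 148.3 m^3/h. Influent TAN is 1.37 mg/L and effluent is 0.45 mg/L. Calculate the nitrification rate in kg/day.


Concentration drop: TAN_in - TAN_out = 1.37 - 0.45 = 0.92 mg/L
Hourly TAN removed = Q * dTAN = 148.3 m^3/h * 0.92 mg/L = 136.436 g/h  (m^3/h * mg/L = g/h)
Daily TAN removed = 136.436 * 24 = 3274.464 g/day
Convert to kg/day: 3274.464 / 1000 = 3.274464 kg/day

3.274464 kg/day


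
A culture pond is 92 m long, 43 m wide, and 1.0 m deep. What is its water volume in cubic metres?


Base area = L * W = 92 * 43 = 3956 m^2
Volume = area * depth = 3956 * 1.0 = 3956 m^3

3956 m^3


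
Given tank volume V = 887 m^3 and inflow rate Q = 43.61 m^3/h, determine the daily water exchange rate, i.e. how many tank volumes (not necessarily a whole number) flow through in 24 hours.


Daily flow volume = 43.61 m^3/h * 24 h = 1046.64 m^3/day
Exchanges = daily flow / tank volume = 1046.64 / 887 = 1.17998 exchanges/day

1.17998 exchanges/day


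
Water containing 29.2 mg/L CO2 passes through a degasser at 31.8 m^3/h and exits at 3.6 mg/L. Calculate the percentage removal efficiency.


CO2_out / CO2_in = 3.6 / 29.2 = 0.12328767
Fraction remaining = 0.12328767
efficiency = (1 - 0.12328767) * 100 = 87.6712 %

87.6712 %


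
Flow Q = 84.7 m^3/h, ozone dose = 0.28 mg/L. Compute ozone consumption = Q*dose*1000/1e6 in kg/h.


O3 demand (mg/h) = Q * dose * 1000 = 84.7 * 0.28 * 1000 = 23716 mg/h
Convert mg to kg: 23716 / 1e6 = 0.023716 kg/h

0.023716 kg/h


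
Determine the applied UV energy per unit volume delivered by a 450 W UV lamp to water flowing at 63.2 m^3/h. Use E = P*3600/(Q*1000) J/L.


Energy delivered per hour = 450 W * 3600 s = 1620000 J/h
Volume treated per hour = 63.2 m^3/h * 1000 = 63200 L/h
dose = 1620000 / 63200 = 25.6329 J/L

25.6329 J/L


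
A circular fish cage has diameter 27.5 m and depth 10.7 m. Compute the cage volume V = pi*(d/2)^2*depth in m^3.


r = d/2 = 27.5/2 = 13.75 m
Base area = pi*r^2 = pi*13.75^2 = 593.95736 m^2
Volume = 593.95736 * 10.7 = 6355.34 m^3

6355.34 m^3


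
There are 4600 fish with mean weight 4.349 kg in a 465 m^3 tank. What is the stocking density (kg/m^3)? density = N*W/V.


Total biomass = 4600 fish * 4.349 kg = 20005.4 kg
Density = total biomass / volume = 20005.4 / 465 = 43.0224 kg/m^3

43.0224 kg/m^3


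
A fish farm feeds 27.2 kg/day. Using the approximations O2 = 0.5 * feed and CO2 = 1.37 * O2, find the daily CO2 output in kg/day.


O2 = 27.2 * 0.5 = 13.6
CO2 = 13.6 * 1.37 = 18.632

18.632 kg/day


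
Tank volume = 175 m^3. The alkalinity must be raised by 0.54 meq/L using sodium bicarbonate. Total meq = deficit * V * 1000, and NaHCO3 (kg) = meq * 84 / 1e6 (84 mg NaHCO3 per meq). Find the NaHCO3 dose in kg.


Tank volume in L = 175 m^3 * 1000 = 175000 L
Total meq required = 0.54 meq/L * 175000 L = 94500 meq
NaHCO3 mass = 94500 meq * 84 mg/meq / 1e6 = 7.938 kg

7.938 kg


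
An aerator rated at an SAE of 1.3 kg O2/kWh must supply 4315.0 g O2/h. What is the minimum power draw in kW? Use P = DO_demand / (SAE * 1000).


SAE in g O2/kWh = 1.3 * 1000 = 1300 g/kWh
P = DO_demand / SAE_g = 4315.0 / 1300 = 3.31923 kW

3.31923 kW


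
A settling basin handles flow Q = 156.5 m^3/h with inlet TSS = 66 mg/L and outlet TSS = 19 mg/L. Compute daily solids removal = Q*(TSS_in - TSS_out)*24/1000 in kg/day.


Concentration drop: TSS_in - TSS_out = 66 - 19 = 47 mg/L
Hourly solids removed = Q * dTSS = 156.5 m^3/h * 47 mg/L = 7355.5 g/h  (m^3/h * mg/L = g/h)
Daily solids removed = 7355.5 * 24 = 176532 g/day
Convert g to kg: 176532 / 1000 = 176.532 kg/day

176.532 kg/day


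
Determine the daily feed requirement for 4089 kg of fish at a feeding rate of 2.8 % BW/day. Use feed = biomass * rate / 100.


Feeding rate fraction = 2.8% / 100 = 0.028
Daily feed = 4089 kg * 0.028 = 114.492 kg/day

114.492 kg/day


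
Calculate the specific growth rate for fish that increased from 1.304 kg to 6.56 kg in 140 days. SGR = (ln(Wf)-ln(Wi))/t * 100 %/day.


ln(W_f) = ln(6.56) = 1.8809906
ln(W_i) = ln(1.304) = 0.26543646
ln(W_f) - ln(W_i) = 1.8809906 - 0.26543646 = 1.6155541
SGR = 1.6155541 / 140 * 100 = 1.15397 %/day

1.15397 %/day


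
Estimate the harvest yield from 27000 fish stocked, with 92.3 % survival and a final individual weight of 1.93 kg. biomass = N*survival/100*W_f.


Survivors = 27000 * 92.3/100 = 24921 fish
Harvest biomass = survivors * W_f = 24921 * 1.93 = 48097.53 kg

48097.53 kg


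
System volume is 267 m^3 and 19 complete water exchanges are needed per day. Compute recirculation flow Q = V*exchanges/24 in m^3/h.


Daily recirculation volume = 267 m^3 * 19 = 5073 m^3/day
Flow rate Q = daily volume / 24 h = 5073 / 24 = 211.375 m^3/h

211.375 m^3/h


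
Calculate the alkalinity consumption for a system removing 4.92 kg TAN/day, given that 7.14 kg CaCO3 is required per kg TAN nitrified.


Alkalinity factor: 7.14 kg CaCO3 consumed per kg TAN nitrified
alk = 4.92 kg TAN * 7.14 = 35.1288 kg CaCO3/day

35.1288 kg CaCO3/day


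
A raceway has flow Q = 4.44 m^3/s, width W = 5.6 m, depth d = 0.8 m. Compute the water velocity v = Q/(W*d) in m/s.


Cross-sectional area = W * d = 5.6 * 0.8 = 4.48 m^2
Velocity = Q / A = 4.44 / 4.48 = 0.991071 m/s

0.991071 m/s


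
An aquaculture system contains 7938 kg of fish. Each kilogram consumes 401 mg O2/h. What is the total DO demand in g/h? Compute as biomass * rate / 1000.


Total O2 consumption (mg/h) = 7938 kg * 401 mg/(kg*h) = 3183138 mg/h
Convert to g/h: 3183138 / 1000 = 3183.138 g/h

3183.138 g/h


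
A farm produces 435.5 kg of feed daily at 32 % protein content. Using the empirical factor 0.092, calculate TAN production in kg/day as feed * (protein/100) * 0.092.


Protein in feed = 435.5 * 32/100 = 139.36 kg/day
TAN = protein * 0.092 = 139.36 * 0.092 = 12.82112 kg/day

12.82112 kg/day


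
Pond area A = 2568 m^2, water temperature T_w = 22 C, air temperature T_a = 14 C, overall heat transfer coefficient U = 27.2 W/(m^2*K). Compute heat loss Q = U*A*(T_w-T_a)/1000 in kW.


Temperature difference dT = 22 - 14 = 8 K
Heat loss (W) = U * A * dT = 27.2 * 2568 * 8 = 558796.8 W
Convert to kW: 558796.8 / 1000 = 558.7968 kW

558.7968 kW


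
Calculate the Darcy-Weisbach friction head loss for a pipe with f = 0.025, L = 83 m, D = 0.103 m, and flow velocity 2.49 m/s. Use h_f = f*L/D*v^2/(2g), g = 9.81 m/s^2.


v^2 = 2.49^2 = 6.2001 m^2/s^2
L/D = 83/0.103 = 805.82524
h_f = f*(L/D)*v^2/(2g) = 0.025 * 805.82524 * 6.2001 / 19.62 = 6.3662 m

6.3662 m


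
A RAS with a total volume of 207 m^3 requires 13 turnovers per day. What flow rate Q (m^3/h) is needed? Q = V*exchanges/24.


Daily recirculation volume = 207 m^3 * 13 = 2691 m^3/day
Flow rate Q = daily volume / 24 h = 2691 / 24 = 112.125 m^3/h

112.125 m^3/h


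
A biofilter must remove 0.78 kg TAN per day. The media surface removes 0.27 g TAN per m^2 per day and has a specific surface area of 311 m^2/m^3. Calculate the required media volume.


A = 0.78*1000 / 0.27 = 2888.8889 m^2
V = 2888.8889 / 311 = 9.28903

9.28903 m^3


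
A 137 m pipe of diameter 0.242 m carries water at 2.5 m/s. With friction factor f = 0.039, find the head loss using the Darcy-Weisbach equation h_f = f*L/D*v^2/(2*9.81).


v^2 = 2.5^2 = 6.25 m^2/s^2
L/D = 137/0.242 = 566.1157
h_f = f*(L/D)*v^2/(2g) = 0.039 * 566.1157 * 6.25 / 19.62 = 7.03317 m

7.03317 m


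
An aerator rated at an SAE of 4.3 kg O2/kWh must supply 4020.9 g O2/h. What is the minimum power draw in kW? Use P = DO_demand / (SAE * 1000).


SAE in g O2/kWh = 4.3 * 1000 = 4300 g/kWh
P = DO_demand / SAE_g = 4020.9 / 4300 = 0.935093 kW

0.935093 kW


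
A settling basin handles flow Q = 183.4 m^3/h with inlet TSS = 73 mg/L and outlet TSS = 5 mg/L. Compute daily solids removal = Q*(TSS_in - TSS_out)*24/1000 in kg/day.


Concentration drop: TSS_in - TSS_out = 73 - 5 = 68 mg/L
Hourly solids removed = Q * dTSS = 183.4 m^3/h * 68 mg/L = 12471.2 g/h  (m^3/h * mg/L = g/h)
Daily solids removed = 12471.2 * 24 = 299308.8 g/day
Convert g to kg: 299308.8 / 1000 = 299.3088 kg/day

299.3088 kg/day


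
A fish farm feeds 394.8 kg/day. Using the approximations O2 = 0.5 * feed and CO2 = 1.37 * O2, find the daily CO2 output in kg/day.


O2 = 394.8 * 0.5 = 197.4
CO2 = 197.4 * 1.37 = 270.438

270.438 kg/day


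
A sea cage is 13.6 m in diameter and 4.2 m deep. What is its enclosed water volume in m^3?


r = d/2 = 13.6/2 = 6.8 m
Base area = pi*r^2 = pi*6.8^2 = 145.26724 m^2
Volume = 145.26724 * 4.2 = 610.122 m^3

610.122 m^3


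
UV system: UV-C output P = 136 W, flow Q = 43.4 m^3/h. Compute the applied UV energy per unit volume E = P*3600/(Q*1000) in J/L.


Energy delivered per hour = 136 W * 3600 s = 489600 J/h
Volume treated per hour = 43.4 m^3/h * 1000 = 43400 L/h
dose = 489600 / 43400 = 11.2811 J/L

11.2811 J/L


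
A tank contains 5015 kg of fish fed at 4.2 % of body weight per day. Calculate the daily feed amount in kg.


Feeding rate fraction = 4.2% / 100 = 0.042
Daily feed = 5015 kg * 0.042 = 210.63 kg/day

210.63 kg/day


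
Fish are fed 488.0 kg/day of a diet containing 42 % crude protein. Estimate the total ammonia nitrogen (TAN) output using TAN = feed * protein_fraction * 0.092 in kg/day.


Protein in feed = 488.0 * 42/100 = 204.96 kg/day
TAN = protein * 0.092 = 204.96 * 0.092 = 18.85632 kg/day

18.85632 kg/day


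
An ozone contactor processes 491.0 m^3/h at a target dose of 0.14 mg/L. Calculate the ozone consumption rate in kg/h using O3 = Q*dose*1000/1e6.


O3 demand (mg/h) = Q * dose * 1000 = 491.0 * 0.14 * 1000 = 68740 mg/h
Convert mg to kg: 68740 / 1e6 = 0.06874 kg/h

0.06874 kg/h


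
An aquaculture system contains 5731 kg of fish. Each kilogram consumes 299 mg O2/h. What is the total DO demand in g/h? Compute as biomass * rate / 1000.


Total O2 consumption (mg/h) = 5731 kg * 299 mg/(kg*h) = 1713569 mg/h
Convert to g/h: 1713569 / 1000 = 1713.569 g/h

1713.569 g/h


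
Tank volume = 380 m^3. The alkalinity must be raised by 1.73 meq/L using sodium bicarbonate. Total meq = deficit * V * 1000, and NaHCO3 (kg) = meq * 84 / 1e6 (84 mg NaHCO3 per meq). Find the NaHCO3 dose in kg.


Tank volume in L = 380 m^3 * 1000 = 380000 L
Total meq required = 1.73 meq/L * 380000 L = 657400 meq
NaHCO3 mass = 657400 meq * 84 mg/meq / 1e6 = 55.2216 kg

55.2216 kg


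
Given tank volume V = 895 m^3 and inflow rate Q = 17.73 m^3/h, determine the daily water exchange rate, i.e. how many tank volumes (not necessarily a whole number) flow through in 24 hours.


Daily flow volume = 17.73 m^3/h * 24 h = 425.52 m^3/day
Exchanges = daily flow / tank volume = 425.52 / 895 = 0.475441 exchanges/day

0.475441 exchanges/day


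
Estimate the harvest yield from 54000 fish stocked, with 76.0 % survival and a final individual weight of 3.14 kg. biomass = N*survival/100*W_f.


Survivors = 54000 * 76.0/100 = 41040 fish
Harvest biomass = survivors * W_f = 41040 * 3.14 = 128865.6 kg

128865.6 kg


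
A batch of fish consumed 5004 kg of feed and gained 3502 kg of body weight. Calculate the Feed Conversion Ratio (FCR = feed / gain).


FCR = feed consumed / weight gained
FCR = 5004 kg / 3502 kg = 1.4289

1.4289


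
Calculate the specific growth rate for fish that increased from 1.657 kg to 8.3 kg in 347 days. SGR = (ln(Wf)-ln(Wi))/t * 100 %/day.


ln(W_f) = ln(8.3) = 2.1162555
ln(W_i) = ln(1.657) = 0.50500874
ln(W_f) - ln(W_i) = 2.1162555 - 0.50500874 = 1.6112468
SGR = 1.6112468 / 347 * 100 = 0.464336 %/day

0.464336 %/day


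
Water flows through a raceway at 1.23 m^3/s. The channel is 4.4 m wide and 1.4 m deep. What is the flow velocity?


Cross-sectional area = W * d = 4.4 * 1.4 = 6.16 m^2
Velocity = Q / A = 1.23 / 6.16 = 0.199675 m/s

0.199675 m/s


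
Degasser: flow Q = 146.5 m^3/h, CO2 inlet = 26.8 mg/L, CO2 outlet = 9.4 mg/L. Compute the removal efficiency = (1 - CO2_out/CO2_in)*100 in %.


CO2_out / CO2_in = 9.4 / 26.8 = 0.35074627
Fraction remaining = 0.35074627
efficiency = (1 - 0.35074627) * 100 = 64.9254 %

64.9254 %


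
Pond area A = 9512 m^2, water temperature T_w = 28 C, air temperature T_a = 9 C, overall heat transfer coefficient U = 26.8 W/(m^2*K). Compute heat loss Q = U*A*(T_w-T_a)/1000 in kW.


Temperature difference dT = 28 - 9 = 19 K
Heat loss (W) = U * A * dT = 26.8 * 9512 * 19 = 4843510.4 W
Convert to kW: 4843510.4 / 1000 = 4843.5104 kW

4843.5104 kW


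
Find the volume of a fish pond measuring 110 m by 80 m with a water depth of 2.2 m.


Base area = L * W = 110 * 80 = 8800 m^2
Volume = area * depth = 8800 * 2.2 = 19360 m^3

19360 m^3


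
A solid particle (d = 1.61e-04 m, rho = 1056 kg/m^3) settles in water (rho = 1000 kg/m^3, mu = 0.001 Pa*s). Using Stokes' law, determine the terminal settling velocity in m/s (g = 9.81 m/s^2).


Density difference: rho_p - rho_f = 1056 - 1000 = 56 kg/m^3
d^2 = (1.61e-04)^2 = 2.5921e-08 m^2
Numerator = (rho_p - rho_f) * g * d^2 = 56 * 9.81 * 2.5921e-08 = 1.4239961e-05
Denominator = 18 * mu = 18 * 0.001 = 0.018
v_s = 1.4239961e-05 / 0.018 = 7.91109e-04 m/s
Check: Re = rho_f * v_s * d / mu = 1000 * 7.91109e-04 * 1.61e-04 / 0.001 = 0.127 < 1, so Stokes' law applies.

7.91109e-04 m/s


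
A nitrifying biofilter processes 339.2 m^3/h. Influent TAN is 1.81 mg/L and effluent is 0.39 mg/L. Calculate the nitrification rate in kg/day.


Concentration drop: TAN_in - TAN_out = 1.81 - 0.39 = 1.42 mg/L
Hourly TAN removed = Q * dTAN = 339.2 m^3/h * 1.42 mg/L = 481.664 g/h  (m^3/h * mg/L = g/h)
Daily TAN removed = 481.664 * 24 = 11559.936 g/day
Convert to kg/day: 11559.936 / 1000 = 11.559936 kg/day

11.559936 kg/day


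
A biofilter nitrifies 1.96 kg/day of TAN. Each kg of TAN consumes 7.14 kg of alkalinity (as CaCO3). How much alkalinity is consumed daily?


Alkalinity factor: 7.14 kg CaCO3 consumed per kg TAN nitrified
alk = 1.96 kg TAN * 7.14 = 13.9944 kg CaCO3/day

13.9944 kg CaCO3/day


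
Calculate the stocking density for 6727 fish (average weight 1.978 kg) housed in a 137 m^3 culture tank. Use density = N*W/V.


Total biomass = 6727 fish * 1.978 kg = 13306.006 kg
Density = total biomass / volume = 13306.006 / 137 = 97.1241 kg/m^3

97.1241 kg/m^3


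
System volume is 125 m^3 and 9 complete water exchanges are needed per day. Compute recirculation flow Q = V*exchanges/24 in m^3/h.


Daily recirculation volume = 125 m^3 * 9 = 1125 m^3/day
Flow rate Q = daily volume / 24 h = 1125 / 24 = 46.875 m^3/h

46.875 m^3/h


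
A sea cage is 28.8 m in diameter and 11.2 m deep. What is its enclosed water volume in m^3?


r = d/2 = 28.8/2 = 14.4 m
Base area = pi*r^2 = pi*14.4^2 = 651.44065 m^2
Volume = 651.44065 * 11.2 = 7296.14 m^3

7296.14 m^3


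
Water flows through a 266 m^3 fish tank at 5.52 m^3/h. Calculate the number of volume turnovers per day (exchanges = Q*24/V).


Daily flow volume = 5.52 m^3/h * 24 h = 132.48 m^3/day
Exchanges = daily flow / tank volume = 132.48 / 266 = 0.498045 exchanges/day

0.498045 exchanges/day


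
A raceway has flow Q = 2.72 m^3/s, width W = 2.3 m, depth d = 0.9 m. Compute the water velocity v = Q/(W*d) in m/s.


Cross-sectional area = W * d = 2.3 * 0.9 = 2.07 m^2
Velocity = Q / A = 2.72 / 2.07 = 1.31401 m/s

1.31401 m/s


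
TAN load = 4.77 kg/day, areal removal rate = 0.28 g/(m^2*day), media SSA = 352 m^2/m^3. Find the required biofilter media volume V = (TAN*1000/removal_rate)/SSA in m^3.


A = 4.77*1000 / 0.28 = 17035.714 m^2
V = 17035.714 / 352 = 48.3969

48.3969 m^3


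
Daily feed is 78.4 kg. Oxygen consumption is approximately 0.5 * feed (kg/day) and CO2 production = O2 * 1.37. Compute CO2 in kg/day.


O2 = 78.4 * 0.5 = 39.2
CO2 = 39.2 * 1.37 = 53.704

53.704 kg/day


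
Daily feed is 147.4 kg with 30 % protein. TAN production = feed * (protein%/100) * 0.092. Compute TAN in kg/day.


Protein in feed = 147.4 * 30/100 = 44.22 kg/day
TAN = protein * 0.092 = 44.22 * 0.092 = 4.06824 kg/day

4.06824 kg/day


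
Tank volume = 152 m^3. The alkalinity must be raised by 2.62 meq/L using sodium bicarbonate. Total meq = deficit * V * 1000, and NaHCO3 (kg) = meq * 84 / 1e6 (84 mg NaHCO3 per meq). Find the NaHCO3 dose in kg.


Tank volume in L = 152 m^3 * 1000 = 152000 L
Total meq required = 2.62 meq/L * 152000 L = 398240 meq
NaHCO3 mass = 398240 meq * 84 mg/meq / 1e6 = 33.4522 kg

33.4522 kg


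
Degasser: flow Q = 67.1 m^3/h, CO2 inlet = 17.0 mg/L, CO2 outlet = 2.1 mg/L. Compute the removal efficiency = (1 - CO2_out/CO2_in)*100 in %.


CO2_out / CO2_in = 2.1 / 17.0 = 0.12352941
Fraction remaining = 0.12352941
efficiency = (1 - 0.12352941) * 100 = 87.6471 %

87.6471 %


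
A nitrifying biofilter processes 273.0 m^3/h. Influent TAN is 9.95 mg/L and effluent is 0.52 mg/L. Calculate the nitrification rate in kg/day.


Concentration drop: TAN_in - TAN_out = 9.95 - 0.52 = 9.43 mg/L
Hourly TAN removed = Q * dTAN = 273.0 m^3/h * 9.43 mg/L = 2574.39 g/h  (m^3/h * mg/L = g/h)
Daily TAN removed = 2574.39 * 24 = 61785.36 g/day
Convert to kg/day: 61785.36 / 1000 = 61.78536 kg/day

61.78536 kg/day


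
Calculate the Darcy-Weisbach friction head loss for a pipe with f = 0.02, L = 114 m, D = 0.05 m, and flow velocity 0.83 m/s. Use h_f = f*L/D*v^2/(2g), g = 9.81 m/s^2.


v^2 = 0.83^2 = 0.6889 m^2/s^2
L/D = 114/0.05 = 2280
h_f = f*(L/D)*v^2/(2g) = 0.02 * 2280 * 0.6889 / 19.62 = 1.60111 m

1.60111 m


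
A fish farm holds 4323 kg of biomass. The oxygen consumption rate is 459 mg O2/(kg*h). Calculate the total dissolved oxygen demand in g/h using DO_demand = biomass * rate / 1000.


Total O2 consumption (mg/h) = 4323 kg * 459 mg/(kg*h) = 1984257 mg/h
Convert to g/h: 1984257 / 1000 = 1984.257 g/h

1984.257 g/h


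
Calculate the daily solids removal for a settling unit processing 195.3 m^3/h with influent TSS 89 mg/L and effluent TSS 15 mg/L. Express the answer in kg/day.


Concentration drop: TSS_in - TSS_out = 89 - 15 = 74 mg/L
Hourly solids removed = Q * dTSS = 195.3 m^3/h * 74 mg/L = 14452.2 g/h  (m^3/h * mg/L = g/h)
Daily solids removed = 14452.2 * 24 = 346852.8 g/day
Convert g to kg: 346852.8 / 1000 = 346.8528 kg/day

346.8528 kg/day


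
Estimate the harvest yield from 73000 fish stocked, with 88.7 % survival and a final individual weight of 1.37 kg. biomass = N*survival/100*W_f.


Survivors = 73000 * 88.7/100 = 64751 fish
Harvest biomass = survivors * W_f = 64751 * 1.37 = 88708.87 kg

88708.87 kg


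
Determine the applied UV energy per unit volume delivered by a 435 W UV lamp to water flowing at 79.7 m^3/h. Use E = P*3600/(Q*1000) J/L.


Energy delivered per hour = 435 W * 3600 s = 1566000 J/h
Volume treated per hour = 79.7 m^3/h * 1000 = 79700 L/h
dose = 1566000 / 79700 = 19.6487 J/L

19.6487 J/L
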